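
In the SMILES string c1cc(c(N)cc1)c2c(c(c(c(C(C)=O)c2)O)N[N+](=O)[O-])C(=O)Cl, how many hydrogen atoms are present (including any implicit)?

Hydrogens are implicit in SMILES; fill each atom to its normal valence:
  7 × C (aromatic): no H
  5 × C (aromatic): 1 H each → 5
  3 × O: no H
  2 × C: no H
  1 × C: 3 H
  1 × Cl: no H
  1 × N: 2 H
  1 × N: 1 H
  1 × N (charge +1): no H
  1 × O: 1 H
  1 × O (charge -1): no H
  Total hydrogens = 12.

12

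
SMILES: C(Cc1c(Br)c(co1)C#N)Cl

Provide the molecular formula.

Heavy atoms from the SMILES: 1 Br, 7 C, 1 Cl, 1 N, 1 O.
Implicit hydrogens by atom environment:
  3 × C (aromatic): no H
  2 × C: 2 H each → 4
  1 × Br: no H
  1 × C (aromatic): 1 H
  1 × C: no H
  1 × Cl: no H
  1 × N: no H
  1 × O (aromatic): no H
  Total hydrogens = 5.
Molecular formula: C7H5BrClNO

C7H5BrClNO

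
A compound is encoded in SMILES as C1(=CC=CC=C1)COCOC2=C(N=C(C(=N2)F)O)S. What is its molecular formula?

C12H11FN2O3S

Heavy atoms from the SMILES: 12 C, 1 F, 2 N, 3 O, 1 S.
Implicit hydrogens by atom environment:
  5 × C (aromatic): 1 H each → 5
  5 × C (aromatic): no H
  2 × C: 2 H each → 4
  2 × N (aromatic): no H
  2 × O: no H
  1 × F: no H
  1 × O: 1 H
  1 × S: 1 H
  Total hydrogens = 11.
Molecular formula: C12H11FN2O3S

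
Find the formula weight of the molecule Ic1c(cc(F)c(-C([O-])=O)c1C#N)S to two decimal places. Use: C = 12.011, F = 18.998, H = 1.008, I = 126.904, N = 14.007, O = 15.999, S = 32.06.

Molecular formula: C8H2FINO2S-.
M = 8×12.011 + 1×18.998 + 2×1.008 + 1×126.904 + 1×14.007 + 2×15.999 + 1×32.06 = 322.07 g/mol.

322.07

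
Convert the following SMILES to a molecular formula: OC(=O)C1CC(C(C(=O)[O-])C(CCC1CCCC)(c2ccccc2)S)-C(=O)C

C22H29O5S-

Heavy atoms from the SMILES: 22 C, 5 O, 1 S.
Implicit hydrogens by atom environment:
  6 × C: 2 H each → 12
  5 × C (aromatic): 1 H each → 5
  4 × C: 1 H each → 4
  4 × C: no H
  3 × O: no H
  2 × C: 3 H each → 6
  1 × C (aromatic): no H
  1 × O: 1 H
  1 × O (charge -1): no H
  1 × S: 1 H
  Total hydrogens = 29.
Net charge -1.
Molecular formula: C22H29O5S-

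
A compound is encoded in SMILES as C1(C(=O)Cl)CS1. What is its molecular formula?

Heavy atoms from the SMILES: 3 C, 1 Cl, 1 O, 1 S.
Implicit hydrogens by atom environment:
  1 × C: 2 H
  1 × C: 1 H
  1 × C: no H
  1 × Cl: no H
  1 × O: no H
  1 × S: no H
  Total hydrogens = 3.
Molecular formula: C3H3ClOS

C3H3ClOS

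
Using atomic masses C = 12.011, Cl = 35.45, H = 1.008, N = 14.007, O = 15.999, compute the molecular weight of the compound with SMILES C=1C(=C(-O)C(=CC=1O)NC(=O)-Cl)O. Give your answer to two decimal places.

203.58

Molecular formula: C7H6ClNO4.
M = 7×12.011 + 1×35.45 + 6×1.008 + 1×14.007 + 4×15.999 = 203.58 g/mol.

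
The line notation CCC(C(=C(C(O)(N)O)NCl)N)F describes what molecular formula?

C6H13ClFN3O2

Heavy atoms from the SMILES: 6 C, 1 Cl, 1 F, 3 N, 2 O.
Implicit hydrogens by atom environment:
  3 × C: no H
  2 × N: 2 H each → 4
  2 × O: 1 H each → 2
  1 × C: 3 H
  1 × C: 2 H
  1 × C: 1 H
  1 × Cl: no H
  1 × F: no H
  1 × N: 1 H
  Total hydrogens = 13.
Molecular formula: C6H13ClFN3O2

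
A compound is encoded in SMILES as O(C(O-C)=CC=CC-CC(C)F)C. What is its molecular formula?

C10H17FO2

Heavy atoms from the SMILES: 10 C, 1 F, 2 O.
Implicit hydrogens by atom environment:
  4 × C: 1 H each → 4
  3 × C: 3 H each → 9
  2 × C: 2 H each → 4
  2 × O: no H
  1 × C: no H
  1 × F: no H
  Total hydrogens = 17.
Molecular formula: C10H17FO2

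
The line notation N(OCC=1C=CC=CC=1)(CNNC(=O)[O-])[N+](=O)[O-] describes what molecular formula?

C9H11N4O5-

Heavy atoms from the SMILES: 9 C, 4 N, 5 O.
Implicit hydrogens by atom environment:
  5 × C (aromatic): 1 H each → 5
  3 × O: no H
  2 × C: 2 H each → 4
  2 × N: 1 H each → 2
  2 × O (charge -1): no H
  1 × C: no H
  1 × C (aromatic): no H
  1 × N: no H
  1 × N (charge +1): no H
  Total hydrogens = 11.
Net charge -1.
Molecular formula: C9H11N4O5-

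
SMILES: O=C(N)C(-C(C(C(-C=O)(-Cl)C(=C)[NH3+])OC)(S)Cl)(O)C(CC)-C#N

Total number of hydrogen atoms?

20

Hydrogens are implicit in SMILES; fill each atom to its normal valence:
  6 × C: no H
  3 × C: 1 H each → 3
  3 × O: no H
  2 × C: 3 H each → 6
  2 × C: 2 H each → 4
  2 × Cl: no H
  1 × N (charge +1): 3 H
  1 × N: 2 H
  1 × N: no H
  1 × O: 1 H
  1 × S: 1 H
  Total hydrogens = 20.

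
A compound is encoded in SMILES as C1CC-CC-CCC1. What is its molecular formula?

Heavy atoms from the SMILES: 8 C.
Implicit hydrogens by atom environment:
  8 × C: 2 H each → 16
  Total hydrogens = 16.
Molecular formula: C8H16

C8H16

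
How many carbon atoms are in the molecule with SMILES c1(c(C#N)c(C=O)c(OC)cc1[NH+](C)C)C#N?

The symbol for carbon appears 12 times in the SMILES. Lowercase c denotes aromatic carbon and counts toward C.

12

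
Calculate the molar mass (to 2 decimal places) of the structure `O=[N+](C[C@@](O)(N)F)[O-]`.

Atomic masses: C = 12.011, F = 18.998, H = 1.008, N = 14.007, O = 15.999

124.07

Molecular formula: C2H5FN2O3.
M = 2×12.011 + 1×18.998 + 5×1.008 + 2×14.007 + 3×15.999 = 124.07 g/mol.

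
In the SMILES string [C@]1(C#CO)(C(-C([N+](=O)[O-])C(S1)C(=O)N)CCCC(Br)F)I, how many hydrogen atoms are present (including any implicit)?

Hydrogens are implicit in SMILES; fill each atom to its normal valence:
  4 × C: 1 H each → 4
  4 × C: no H
  3 × C: 2 H each → 6
  2 × O: no H
  1 × Br: no H
  1 × F: no H
  1 × I: no H
  1 × N: 2 H
  1 × N (charge +1): no H
  1 × O: 1 H
  1 × O (charge -1): no H
  1 × S: no H
  Total hydrogens = 13.

13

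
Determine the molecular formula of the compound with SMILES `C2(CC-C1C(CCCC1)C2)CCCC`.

Heavy atoms from the SMILES: 14 C.
Implicit hydrogens by atom environment:
  10 × C: 2 H each → 20
  3 × C: 1 H each → 3
  1 × C: 3 H
  Total hydrogens = 26.
Molecular formula: C14H26

C14H26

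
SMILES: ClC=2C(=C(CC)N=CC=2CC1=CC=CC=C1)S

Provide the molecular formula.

C14H14ClNS

Heavy atoms from the SMILES: 14 C, 1 Cl, 1 N, 1 S.
Implicit hydrogens by atom environment:
  6 × C (aromatic): 1 H each → 6
  5 × C (aromatic): no H
  2 × C: 2 H each → 4
  1 × C: 3 H
  1 × Cl: no H
  1 × N (aromatic): no H
  1 × S: 1 H
  Total hydrogens = 14.
Molecular formula: C14H14ClNS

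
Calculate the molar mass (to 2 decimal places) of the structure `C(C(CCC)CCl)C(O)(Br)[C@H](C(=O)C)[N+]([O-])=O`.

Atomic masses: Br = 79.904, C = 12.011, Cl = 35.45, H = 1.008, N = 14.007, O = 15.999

330.60

Molecular formula: C10H17BrClNO4.
M = 1×79.904 + 10×12.011 + 1×35.45 + 17×1.008 + 1×14.007 + 4×15.999 = 330.60 g/mol.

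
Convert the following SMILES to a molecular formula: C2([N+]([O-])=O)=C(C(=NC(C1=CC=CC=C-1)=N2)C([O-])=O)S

C11H6N3O4S-

Heavy atoms from the SMILES: 11 C, 3 N, 4 O, 1 S.
Implicit hydrogens by atom environment:
  5 × C (aromatic): 1 H each → 5
  5 × C (aromatic): no H
  2 × N (aromatic): no H
  2 × O: no H
  2 × O (charge -1): no H
  1 × C: no H
  1 × N (charge +1): no H
  1 × S: 1 H
  Total hydrogens = 6.
Net charge -1.
Molecular formula: C11H6N3O4S-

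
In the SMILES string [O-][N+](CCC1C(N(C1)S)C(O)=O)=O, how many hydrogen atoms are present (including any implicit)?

10

Hydrogens are implicit in SMILES; fill each atom to its normal valence:
  3 × C: 2 H each → 6
  2 × C: 1 H each → 2
  2 × O: no H
  1 × C: no H
  1 × N: no H
  1 × N (charge +1): no H
  1 × O: 1 H
  1 × O (charge -1): no H
  1 × S: 1 H
  Total hydrogens = 10.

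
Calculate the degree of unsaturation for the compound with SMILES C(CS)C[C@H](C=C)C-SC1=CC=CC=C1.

5

Molecular formula from the SMILES: C13H18S2.
DoU = (2C + 2 + N − H − X)/2 = (2·13 + 2 + 0 − 18 − 0)/2 = 10/2 = 5.
(Structurally: 1 ring(s) + 4 π bond(s) = 5.)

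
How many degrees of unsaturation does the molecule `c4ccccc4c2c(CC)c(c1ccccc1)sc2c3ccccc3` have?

15

Molecular formula from the SMILES: C24H20S.
DoU = (2C + 2 + N − H − X)/2 = (2·24 + 2 + 0 − 20 − 0)/2 = 30/2 = 15.
(Structurally: 4 ring(s) + 11 π bond(s) = 15.)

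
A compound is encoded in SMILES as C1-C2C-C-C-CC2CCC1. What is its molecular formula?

C10H18

Heavy atoms from the SMILES: 10 C.
Implicit hydrogens by atom environment:
  8 × C: 2 H each → 16
  2 × C: 1 H each → 2
  Total hydrogens = 18.
Molecular formula: C10H18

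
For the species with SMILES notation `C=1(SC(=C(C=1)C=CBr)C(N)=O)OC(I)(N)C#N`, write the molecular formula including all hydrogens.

C9H7BrIN3O2S

Heavy atoms from the SMILES: 1 Br, 9 C, 1 I, 3 N, 2 O, 1 S.
Implicit hydrogens by atom environment:
  3 × C (aromatic): no H
  3 × C: no H
  2 × C: 1 H each → 2
  2 × N: 2 H each → 4
  2 × O: no H
  1 × Br: no H
  1 × C (aromatic): 1 H
  1 × I: no H
  1 × N: no H
  1 × S (aromatic): no H
  Total hydrogens = 7.
Molecular formula: C9H7BrIN3O2S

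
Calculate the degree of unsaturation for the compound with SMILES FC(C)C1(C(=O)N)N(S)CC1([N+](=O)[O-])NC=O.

Molecular formula from the SMILES: C7H11FN4O4S.
DoU = (2C + 2 + N − H − X)/2 = (2·7 + 2 + 4 − 11 − 1)/2 = 8/2 = 4.
(Structurally: 1 ring(s) + 3 π bond(s) = 4.)

4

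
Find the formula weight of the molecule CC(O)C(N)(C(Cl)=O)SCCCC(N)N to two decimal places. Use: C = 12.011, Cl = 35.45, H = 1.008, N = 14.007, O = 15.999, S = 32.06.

255.76

Molecular formula: C8H18ClN3O2S.
M = 8×12.011 + 1×35.45 + 18×1.008 + 3×14.007 + 2×15.999 + 1×32.06 = 255.76 g/mol.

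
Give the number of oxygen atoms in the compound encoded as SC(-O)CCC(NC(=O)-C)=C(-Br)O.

3

The symbol for oxygen appears 3 times in the SMILES.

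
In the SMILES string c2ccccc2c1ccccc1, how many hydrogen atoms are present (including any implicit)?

Hydrogens are implicit in SMILES; fill each atom to its normal valence:
  10 × C (aromatic): 1 H each → 10
  2 × C (aromatic): no H
  Total hydrogens = 10.

10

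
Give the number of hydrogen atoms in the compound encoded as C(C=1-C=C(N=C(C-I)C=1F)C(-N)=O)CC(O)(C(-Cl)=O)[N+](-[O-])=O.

Hydrogens are implicit in SMILES; fill each atom to its normal valence:
  4 × C (aromatic): no H
  3 × C: 2 H each → 6
  3 × C: no H
  3 × O: no H
  1 × C (aromatic): 1 H
  1 × Cl: no H
  1 × F: no H
  1 × I: no H
  1 × N: 2 H
  1 × N (aromatic): no H
  1 × N (charge +1): no H
  1 × O: 1 H
  1 × O (charge -1): no H
  Total hydrogens = 10.

10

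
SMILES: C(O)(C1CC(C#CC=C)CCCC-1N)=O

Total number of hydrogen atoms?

17

Hydrogens are implicit in SMILES; fill each atom to its normal valence:
  5 × C: 2 H each → 10
  4 × C: 1 H each → 4
  3 × C: no H
  1 × N: 2 H
  1 × O: 1 H
  1 × O: no H
  Total hydrogens = 17.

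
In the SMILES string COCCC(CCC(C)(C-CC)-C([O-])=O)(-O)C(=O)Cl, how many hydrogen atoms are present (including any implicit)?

Hydrogens are implicit in SMILES; fill each atom to its normal valence:
  6 × C: 2 H each → 12
  4 × C: no H
  3 × C: 3 H each → 9
  3 × O: no H
  1 × Cl: no H
  1 × O: 1 H
  1 × O (charge -1): no H
  Total hydrogens = 22.

22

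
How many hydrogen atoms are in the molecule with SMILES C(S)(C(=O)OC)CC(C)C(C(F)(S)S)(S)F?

14

Hydrogens are implicit in SMILES; fill each atom to its normal valence:
  4 × S: 1 H each → 4
  3 × C: no H
  2 × C: 3 H each → 6
  2 × C: 1 H each → 2
  2 × F: no H
  2 × O: no H
  1 × C: 2 H
  Total hydrogens = 14.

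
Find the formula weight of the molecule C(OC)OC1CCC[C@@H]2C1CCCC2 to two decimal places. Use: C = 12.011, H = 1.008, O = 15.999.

198.31

Molecular formula: C12H22O2.
M = 12×12.011 + 22×1.008 + 2×15.999 = 198.31 g/mol.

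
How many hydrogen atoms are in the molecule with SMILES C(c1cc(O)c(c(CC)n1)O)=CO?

11

Hydrogens are implicit in SMILES; fill each atom to its normal valence:
  4 × C (aromatic): no H
  3 × O: 1 H each → 3
  2 × C: 1 H each → 2
  1 × C: 3 H
  1 × C: 2 H
  1 × C (aromatic): 1 H
  1 × N (aromatic): no H
  Total hydrogens = 11.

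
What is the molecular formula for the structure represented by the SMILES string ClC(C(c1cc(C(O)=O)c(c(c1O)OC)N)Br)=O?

C10H9BrClNO5

Heavy atoms from the SMILES: 1 Br, 10 C, 1 Cl, 1 N, 5 O.
Implicit hydrogens by atom environment:
  5 × C (aromatic): no H
  3 × O: no H
  2 × C: no H
  2 × O: 1 H each → 2
  1 × Br: no H
  1 × C: 3 H
  1 × C (aromatic): 1 H
  1 × C: 1 H
  1 × Cl: no H
  1 × N: 2 H
  Total hydrogens = 9.
Molecular formula: C10H9BrClNO5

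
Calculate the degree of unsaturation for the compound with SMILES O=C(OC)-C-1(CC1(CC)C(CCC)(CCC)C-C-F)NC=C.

3

Molecular formula from the SMILES: C18H32FNO2.
DoU = (2C + 2 + N − H − X)/2 = (2·18 + 2 + 1 − 32 − 1)/2 = 6/2 = 3.
(Structurally: 1 ring(s) + 2 π bond(s) = 3.)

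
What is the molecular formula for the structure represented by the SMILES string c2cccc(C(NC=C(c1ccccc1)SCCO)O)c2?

C17H19NO2S

Heavy atoms from the SMILES: 17 C, 1 N, 2 O, 1 S.
Implicit hydrogens by atom environment:
  10 × C (aromatic): 1 H each → 10
  2 × C: 2 H each → 4
  2 × C: 1 H each → 2
  2 × C (aromatic): no H
  2 × O: 1 H each → 2
  1 × C: no H
  1 × N: 1 H
  1 × S: no H
  Total hydrogens = 19.
Molecular formula: C17H19NO2S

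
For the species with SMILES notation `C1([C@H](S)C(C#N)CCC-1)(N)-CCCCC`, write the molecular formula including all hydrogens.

Heavy atoms from the SMILES: 12 C, 2 N, 1 S.
Implicit hydrogens by atom environment:
  7 × C: 2 H each → 14
  2 × C: 1 H each → 2
  2 × C: no H
  1 × C: 3 H
  1 × N: 2 H
  1 × N: no H
  1 × S: 1 H
  Total hydrogens = 22.
Molecular formula: C12H22N2S

C12H22N2S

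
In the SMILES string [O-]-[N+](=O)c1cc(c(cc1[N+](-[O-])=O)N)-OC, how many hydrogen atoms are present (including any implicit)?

7

Hydrogens are implicit in SMILES; fill each atom to its normal valence:
  4 × C (aromatic): no H
  3 × O: no H
  2 × C (aromatic): 1 H each → 2
  2 × N (charge +1): no H
  2 × O (charge -1): no H
  1 × C: 3 H
  1 × N: 2 H
  Total hydrogens = 7.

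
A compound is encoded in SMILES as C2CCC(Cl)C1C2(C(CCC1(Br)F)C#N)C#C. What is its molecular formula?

Heavy atoms from the SMILES: 1 Br, 13 C, 1 Cl, 1 F, 1 N.
Implicit hydrogens by atom environment:
  5 × C: 2 H each → 10
  4 × C: 1 H each → 4
  4 × C: no H
  1 × Br: no H
  1 × Cl: no H
  1 × F: no H
  1 × N: no H
  Total hydrogens = 14.
Molecular formula: C13H14BrClFN

C13H14BrClFN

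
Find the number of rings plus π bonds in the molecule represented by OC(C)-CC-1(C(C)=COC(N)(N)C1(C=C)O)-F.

3

Molecular formula from the SMILES: C11H19FN2O3.
DoU = (2C + 2 + N − H − X)/2 = (2·11 + 2 + 2 − 19 − 1)/2 = 6/2 = 3.
(Structurally: 1 ring(s) + 2 π bond(s) = 3.)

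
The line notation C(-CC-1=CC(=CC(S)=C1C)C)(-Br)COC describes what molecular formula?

Heavy atoms from the SMILES: 1 Br, 12 C, 1 O, 1 S.
Implicit hydrogens by atom environment:
  4 × C (aromatic): no H
  3 × C: 3 H each → 9
  2 × C: 2 H each → 4
  2 × C (aromatic): 1 H each → 2
  1 × Br: no H
  1 × C: 1 H
  1 × O: no H
  1 × S: 1 H
  Total hydrogens = 17.
Molecular formula: C12H17BrOS

C12H17BrOS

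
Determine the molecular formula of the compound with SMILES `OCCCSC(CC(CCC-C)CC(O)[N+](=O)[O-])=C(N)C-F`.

C14H27FN2O4S

Heavy atoms from the SMILES: 14 C, 1 F, 2 N, 4 O, 1 S.
Implicit hydrogens by atom environment:
  9 × C: 2 H each → 18
  2 × C: 1 H each → 2
  2 × C: no H
  2 × O: 1 H each → 2
  1 × C: 3 H
  1 × F: no H
  1 × N: 2 H
  1 × N (charge +1): no H
  1 × O: no H
  1 × O (charge -1): no H
  1 × S: no H
  Total hydrogens = 27.
Molecular formula: C14H27FN2O4S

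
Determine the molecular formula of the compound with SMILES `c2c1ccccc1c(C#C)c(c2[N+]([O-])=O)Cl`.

C12H6ClNO2

Heavy atoms from the SMILES: 12 C, 1 Cl, 1 N, 2 O.
Implicit hydrogens by atom environment:
  5 × C (aromatic): 1 H each → 5
  5 × C (aromatic): no H
  1 × C: 1 H
  1 × C: no H
  1 × Cl: no H
  1 × N (charge +1): no H
  1 × O: no H
  1 × O (charge -1): no H
  Total hydrogens = 6.
Molecular formula: C12H6ClNO2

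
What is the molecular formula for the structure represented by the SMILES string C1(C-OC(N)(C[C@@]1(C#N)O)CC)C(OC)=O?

C10H16N2O4

Heavy atoms from the SMILES: 10 C, 2 N, 4 O.
Implicit hydrogens by atom environment:
  4 × C: no H
  3 × C: 2 H each → 6
  3 × O: no H
  2 × C: 3 H each → 6
  1 × C: 1 H
  1 × N: 2 H
  1 × N: no H
  1 × O: 1 H
  Total hydrogens = 16.
Molecular formula: C10H16N2O4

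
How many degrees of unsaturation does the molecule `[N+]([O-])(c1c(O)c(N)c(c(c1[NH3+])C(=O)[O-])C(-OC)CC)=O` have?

Molecular formula from the SMILES: C11H15N3O6.
DoU = (2C + 2 + N − H − X)/2 = (2·11 + 2 + 3 − 15 − 0)/2 = 12/2 = 6.
(Structurally: 1 ring(s) + 5 π bond(s) = 6.)

6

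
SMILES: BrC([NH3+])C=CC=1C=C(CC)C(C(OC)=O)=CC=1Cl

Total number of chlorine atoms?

1

The symbol for chlorine appears 1 time in the SMILES.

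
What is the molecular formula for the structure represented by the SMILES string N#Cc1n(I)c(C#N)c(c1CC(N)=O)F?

Heavy atoms from the SMILES: 8 C, 1 F, 1 I, 4 N, 1 O.
Implicit hydrogens by atom environment:
  4 × C (aromatic): no H
  3 × C: no H
  2 × N: no H
  1 × C: 2 H
  1 × F: no H
  1 × I: no H
  1 × N: 2 H
  1 × N (aromatic): no H
  1 × O: no H
  Total hydrogens = 4.
Molecular formula: C8H4FIN4O

C8H4FIN4O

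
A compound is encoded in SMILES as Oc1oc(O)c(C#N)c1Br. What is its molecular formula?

C5H2BrNO3

Heavy atoms from the SMILES: 1 Br, 5 C, 1 N, 3 O.
Implicit hydrogens by atom environment:
  4 × C (aromatic): no H
  2 × O: 1 H each → 2
  1 × Br: no H
  1 × C: no H
  1 × N: no H
  1 × O (aromatic): no H
  Total hydrogens = 2.
Molecular formula: C5H2BrNO3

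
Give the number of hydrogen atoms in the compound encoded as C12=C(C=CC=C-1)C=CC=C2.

Hydrogens are implicit in SMILES; fill each atom to its normal valence:
  8 × C (aromatic): 1 H each → 8
  2 × C (aromatic): no H
  Total hydrogens = 8.

8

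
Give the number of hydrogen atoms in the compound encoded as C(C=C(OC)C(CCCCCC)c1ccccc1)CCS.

Hydrogens are implicit in SMILES; fill each atom to its normal valence:
  8 × C: 2 H each → 16
  5 × C (aromatic): 1 H each → 5
  2 × C: 3 H each → 6
  2 × C: 1 H each → 2
  1 × C: no H
  1 × C (aromatic): no H
  1 × O: no H
  1 × S: 1 H
  Total hydrogens = 30.

30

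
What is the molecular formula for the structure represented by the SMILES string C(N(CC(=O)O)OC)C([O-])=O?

C5H8NO5-

Heavy atoms from the SMILES: 5 C, 1 N, 5 O.
Implicit hydrogens by atom environment:
  3 × O: no H
  2 × C: 2 H each → 4
  2 × C: no H
  1 × C: 3 H
  1 × N: no H
  1 × O: 1 H
  1 × O (charge -1): no H
  Total hydrogens = 8.
Net charge -1.
Molecular formula: C5H8NO5-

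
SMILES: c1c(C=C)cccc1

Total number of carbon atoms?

8

The symbol for carbon appears 8 times in the SMILES. Lowercase c denotes aromatic carbon and counts toward C.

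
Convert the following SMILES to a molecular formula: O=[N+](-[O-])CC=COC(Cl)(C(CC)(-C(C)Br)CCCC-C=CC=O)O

C16H25BrClNO5

Heavy atoms from the SMILES: 1 Br, 16 C, 1 Cl, 1 N, 5 O.
Implicit hydrogens by atom environment:
  6 × C: 2 H each → 12
  6 × C: 1 H each → 6
  3 × O: no H
  2 × C: 3 H each → 6
  2 × C: no H
  1 × Br: no H
  1 × Cl: no H
  1 × N (charge +1): no H
  1 × O: 1 H
  1 × O (charge -1): no H
  Total hydrogens = 25.
Molecular formula: C16H25BrClNO5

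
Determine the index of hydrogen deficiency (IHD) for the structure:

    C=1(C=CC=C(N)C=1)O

Molecular formula from the SMILES: C6H7NO.
DoU = (2C + 2 + N − H − X)/2 = (2·6 + 2 + 1 − 7 − 0)/2 = 8/2 = 4.
(Structurally: 1 ring(s) + 3 π bond(s) = 4.)

4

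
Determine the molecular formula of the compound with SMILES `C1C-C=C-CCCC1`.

Heavy atoms from the SMILES: 8 C.
Implicit hydrogens by atom environment:
  6 × C: 2 H each → 12
  2 × C: 1 H each → 2
  Total hydrogens = 14.
Molecular formula: C8H14

C8H14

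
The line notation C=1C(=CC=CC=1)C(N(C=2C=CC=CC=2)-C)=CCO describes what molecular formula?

C16H17NO

Heavy atoms from the SMILES: 16 C, 1 N, 1 O.
Implicit hydrogens by atom environment:
  10 × C (aromatic): 1 H each → 10
  2 × C (aromatic): no H
  1 × C: 3 H
  1 × C: 2 H
  1 × C: 1 H
  1 × C: no H
  1 × N: no H
  1 × O: 1 H
  Total hydrogens = 17.
Molecular formula: C16H17NO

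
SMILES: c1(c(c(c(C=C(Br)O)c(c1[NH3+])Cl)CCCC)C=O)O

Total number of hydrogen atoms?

Hydrogens are implicit in SMILES; fill each atom to its normal valence:
  6 × C (aromatic): no H
  3 × C: 2 H each → 6
  2 × C: 1 H each → 2
  2 × O: 1 H each → 2
  1 × Br: no H
  1 × C: 3 H
  1 × C: no H
  1 × Cl: no H
  1 × N (charge +1): 3 H
  1 × O: no H
  Total hydrogens = 16.

16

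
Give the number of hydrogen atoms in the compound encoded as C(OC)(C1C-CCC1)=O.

12

Hydrogens are implicit in SMILES; fill each atom to its normal valence:
  4 × C: 2 H each → 8
  2 × O: no H
  1 × C: 3 H
  1 × C: 1 H
  1 × C: no H
  Total hydrogens = 12.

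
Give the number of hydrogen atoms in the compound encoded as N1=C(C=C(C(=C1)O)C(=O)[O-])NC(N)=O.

6

Hydrogens are implicit in SMILES; fill each atom to its normal valence:
  3 × C (aromatic): no H
  2 × C (aromatic): 1 H each → 2
  2 × C: no H
  2 × O: no H
  1 × N: 2 H
  1 × N: 1 H
  1 × N (aromatic): no H
  1 × O: 1 H
  1 × O (charge -1): no H
  Total hydrogens = 6.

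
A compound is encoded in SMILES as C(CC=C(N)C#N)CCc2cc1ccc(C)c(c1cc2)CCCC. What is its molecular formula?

C22H28N2

Heavy atoms from the SMILES: 22 C, 2 N.
Implicit hydrogens by atom environment:
  7 × C: 2 H each → 14
  5 × C (aromatic): 1 H each → 5
  5 × C (aromatic): no H
  2 × C: 3 H each → 6
  2 × C: no H
  1 × C: 1 H
  1 × N: 2 H
  1 × N: no H
  Total hydrogens = 28.
Molecular formula: C22H28N2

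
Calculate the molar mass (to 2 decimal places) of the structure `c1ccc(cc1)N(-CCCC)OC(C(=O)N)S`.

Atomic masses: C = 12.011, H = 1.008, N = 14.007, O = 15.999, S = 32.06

Molecular formula: C12H18N2O2S.
M = 12×12.011 + 18×1.008 + 2×14.007 + 2×15.999 + 1×32.06 = 254.35 g/mol.

254.35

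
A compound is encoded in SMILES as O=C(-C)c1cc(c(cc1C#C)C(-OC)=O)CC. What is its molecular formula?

Heavy atoms from the SMILES: 14 C, 3 O.
Implicit hydrogens by atom environment:
  4 × C (aromatic): no H
  3 × C: 3 H each → 9
  3 × C: no H
  3 × O: no H
  2 × C (aromatic): 1 H each → 2
  1 × C: 2 H
  1 × C: 1 H
  Total hydrogens = 14.
Molecular formula: C14H14O3

C14H14O3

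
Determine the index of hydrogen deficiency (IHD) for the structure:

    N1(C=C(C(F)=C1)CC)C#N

5

Molecular formula from the SMILES: C7H7FN2.
DoU = (2C + 2 + N − H − X)/2 = (2·7 + 2 + 2 − 7 − 1)/2 = 10/2 = 5.
(Structurally: 1 ring(s) + 4 π bond(s) = 5.)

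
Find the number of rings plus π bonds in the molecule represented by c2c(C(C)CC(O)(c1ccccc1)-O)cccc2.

Molecular formula from the SMILES: C16H18O2.
DoU = (2C + 2 + N − H − X)/2 = (2·16 + 2 + 0 − 18 − 0)/2 = 16/2 = 8.
(Structurally: 2 ring(s) + 6 π bond(s) = 8.)

8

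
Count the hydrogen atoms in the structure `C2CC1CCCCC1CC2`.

18

Hydrogens are implicit in SMILES; fill each atom to its normal valence:
  8 × C: 2 H each → 16
  2 × C: 1 H each → 2
  Total hydrogens = 18.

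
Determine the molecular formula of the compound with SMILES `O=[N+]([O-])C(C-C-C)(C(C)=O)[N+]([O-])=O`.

Heavy atoms from the SMILES: 6 C, 2 N, 5 O.
Implicit hydrogens by atom environment:
  3 × O: no H
  2 × C: 3 H each → 6
  2 × C: 2 H each → 4
  2 × C: no H
  2 × N (charge +1): no H
  2 × O (charge -1): no H
  Total hydrogens = 10.
Molecular formula: C6H10N2O5

C6H10N2O5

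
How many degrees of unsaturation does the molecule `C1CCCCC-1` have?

Molecular formula from the SMILES: C6H12.
DoU = (2C + 2 + N − H − X)/2 = (2·6 + 2 + 0 − 12 − 0)/2 = 2/2 = 1.
(Structurally: 1 ring(s) + 0 π bond(s) = 1.)

1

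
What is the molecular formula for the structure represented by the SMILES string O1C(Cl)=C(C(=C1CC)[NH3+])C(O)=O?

Heavy atoms from the SMILES: 7 C, 1 Cl, 1 N, 3 O.
Implicit hydrogens by atom environment:
  4 × C (aromatic): no H
  1 × C: 3 H
  1 × C: 2 H
  1 × C: no H
  1 × Cl: no H
  1 × N (charge +1): 3 H
  1 × O: 1 H
  1 × O (aromatic): no H
  1 × O: no H
  Total hydrogens = 9.
Net charge +1.
Molecular formula: C7H9ClNO3+

C7H9ClNO3+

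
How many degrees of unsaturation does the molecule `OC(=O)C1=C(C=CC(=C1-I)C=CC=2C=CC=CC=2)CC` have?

10

Molecular formula from the SMILES: C17H15IO2.
DoU = (2C + 2 + N − H − X)/2 = (2·17 + 2 + 0 − 15 − 1)/2 = 20/2 = 10.
(Structurally: 2 ring(s) + 8 π bond(s) = 10.)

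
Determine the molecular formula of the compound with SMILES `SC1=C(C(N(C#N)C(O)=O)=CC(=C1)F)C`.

Heavy atoms from the SMILES: 9 C, 1 F, 2 N, 2 O, 1 S.
Implicit hydrogens by atom environment:
  4 × C (aromatic): no H
  2 × C (aromatic): 1 H each → 2
  2 × C: no H
  2 × N: no H
  1 × C: 3 H
  1 × F: no H
  1 × O: 1 H
  1 × O: no H
  1 × S: 1 H
  Total hydrogens = 7.
Molecular formula: C9H7FN2O2S

C9H7FN2O2S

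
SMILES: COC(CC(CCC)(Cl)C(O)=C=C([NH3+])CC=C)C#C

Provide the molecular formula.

Heavy atoms from the SMILES: 15 C, 1 Cl, 1 N, 2 O.
Implicit hydrogens by atom environment:
  5 × C: 2 H each → 10
  5 × C: no H
  3 × C: 1 H each → 3
  2 × C: 3 H each → 6
  1 × Cl: no H
  1 × N (charge +1): 3 H
  1 × O: 1 H
  1 × O: no H
  Total hydrogens = 23.
Net charge +1.
Molecular formula: C15H23ClNO2+

C15H23ClNO2+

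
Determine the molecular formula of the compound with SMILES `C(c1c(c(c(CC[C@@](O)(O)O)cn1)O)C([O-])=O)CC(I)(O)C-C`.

C14H19INO7-

Heavy atoms from the SMILES: 14 C, 1 I, 1 N, 7 O.
Implicit hydrogens by atom environment:
  5 × C: 2 H each → 10
  5 × O: 1 H each → 5
  4 × C (aromatic): no H
  3 × C: no H
  1 × C: 3 H
  1 × C (aromatic): 1 H
  1 × I: no H
  1 × N (aromatic): no H
  1 × O: no H
  1 × O (charge -1): no H
  Total hydrogens = 19.
Net charge -1.
Molecular formula: C14H19INO7-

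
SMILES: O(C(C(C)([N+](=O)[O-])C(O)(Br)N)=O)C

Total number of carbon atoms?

The symbol for carbon appears 5 times in the SMILES.

5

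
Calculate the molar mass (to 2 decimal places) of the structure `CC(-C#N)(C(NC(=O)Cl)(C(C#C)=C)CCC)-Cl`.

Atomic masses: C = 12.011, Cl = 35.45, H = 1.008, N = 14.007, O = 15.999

273.16

Molecular formula: C12H14Cl2N2O.
M = 12×12.011 + 2×35.45 + 14×1.008 + 2×14.007 + 1×15.999 = 273.16 g/mol.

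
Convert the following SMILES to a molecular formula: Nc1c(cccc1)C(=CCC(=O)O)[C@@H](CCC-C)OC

C16H23NO3

Heavy atoms from the SMILES: 16 C, 1 N, 3 O.
Implicit hydrogens by atom environment:
  4 × C: 2 H each → 8
  4 × C (aromatic): 1 H each → 4
  2 × C: 3 H each → 6
  2 × C: 1 H each → 2
  2 × C: no H
  2 × C (aromatic): no H
  2 × O: no H
  1 × N: 2 H
  1 × O: 1 H
  Total hydrogens = 23.
Molecular formula: C16H23NO3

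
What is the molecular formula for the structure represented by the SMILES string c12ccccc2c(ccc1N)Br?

C10H8BrN

Heavy atoms from the SMILES: 1 Br, 10 C, 1 N.
Implicit hydrogens by atom environment:
  6 × C (aromatic): 1 H each → 6
  4 × C (aromatic): no H
  1 × Br: no H
  1 × N: 2 H
  Total hydrogens = 8.
Molecular formula: C10H8BrN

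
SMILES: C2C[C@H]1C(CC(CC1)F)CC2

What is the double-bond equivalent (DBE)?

2

Molecular formula from the SMILES: C10H17F.
DoU = (2C + 2 + N − H − X)/2 = (2·10 + 2 + 0 − 17 − 1)/2 = 4/2 = 2.
(Structurally: 2 ring(s) + 0 π bond(s) = 2.)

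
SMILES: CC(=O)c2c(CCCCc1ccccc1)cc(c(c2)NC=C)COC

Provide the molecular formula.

Heavy atoms from the SMILES: 22 C, 1 N, 2 O.
Implicit hydrogens by atom environment:
  7 × C (aromatic): 1 H each → 7
  6 × C: 2 H each → 12
  5 × C (aromatic): no H
  2 × C: 3 H each → 6
  2 × O: no H
  1 × C: 1 H
  1 × C: no H
  1 × N: 1 H
  Total hydrogens = 27.
Molecular formula: C22H27NO2

C22H27NO2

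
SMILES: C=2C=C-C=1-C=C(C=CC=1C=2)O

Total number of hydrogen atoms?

Hydrogens are implicit in SMILES; fill each atom to its normal valence:
  7 × C (aromatic): 1 H each → 7
  3 × C (aromatic): no H
  1 × O: 1 H
  Total hydrogens = 8.

8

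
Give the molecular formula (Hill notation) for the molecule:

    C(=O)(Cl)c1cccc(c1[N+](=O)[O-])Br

C7H3BrClNO3

Heavy atoms from the SMILES: 1 Br, 7 C, 1 Cl, 1 N, 3 O.
Implicit hydrogens by atom environment:
  3 × C (aromatic): 1 H each → 3
  3 × C (aromatic): no H
  2 × O: no H
  1 × Br: no H
  1 × C: no H
  1 × Cl: no H
  1 × N (charge +1): no H
  1 × O (charge -1): no H
  Total hydrogens = 3.
Molecular formula: C7H3BrClNO3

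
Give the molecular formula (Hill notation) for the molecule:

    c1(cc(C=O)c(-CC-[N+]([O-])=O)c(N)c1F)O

Heavy atoms from the SMILES: 9 C, 1 F, 2 N, 4 O.
Implicit hydrogens by atom environment:
  5 × C (aromatic): no H
  2 × C: 2 H each → 4
  2 × O: no H
  1 × C (aromatic): 1 H
  1 × C: 1 H
  1 × F: no H
  1 × N: 2 H
  1 × N (charge +1): no H
  1 × O: 1 H
  1 × O (charge -1): no H
  Total hydrogens = 9.
Molecular formula: C9H9FN2O4

C9H9FN2O4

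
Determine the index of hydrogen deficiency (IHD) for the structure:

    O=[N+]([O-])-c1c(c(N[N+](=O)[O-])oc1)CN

Molecular formula from the SMILES: C5H6N4O5.
DoU = (2C + 2 + N − H − X)/2 = (2·5 + 2 + 4 − 6 − 0)/2 = 10/2 = 5.
(Structurally: 1 ring(s) + 4 π bond(s) = 5.)

5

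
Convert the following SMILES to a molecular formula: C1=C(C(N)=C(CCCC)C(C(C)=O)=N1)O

C11H16N2O2

Heavy atoms from the SMILES: 11 C, 2 N, 2 O.
Implicit hydrogens by atom environment:
  4 × C (aromatic): no H
  3 × C: 2 H each → 6
  2 × C: 3 H each → 6
  1 × C (aromatic): 1 H
  1 × C: no H
  1 × N: 2 H
  1 × N (aromatic): no H
  1 × O: 1 H
  1 × O: no H
  Total hydrogens = 16.
Molecular formula: C11H16N2O2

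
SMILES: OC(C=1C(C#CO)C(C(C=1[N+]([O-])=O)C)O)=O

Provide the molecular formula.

Heavy atoms from the SMILES: 9 C, 1 N, 6 O.
Implicit hydrogens by atom environment:
  5 × C: no H
  3 × C: 1 H each → 3
  3 × O: 1 H each → 3
  2 × O: no H
  1 × C: 3 H
  1 × N (charge +1): no H
  1 × O (charge -1): no H
  Total hydrogens = 9.
Molecular formula: C9H9NO6

C9H9NO6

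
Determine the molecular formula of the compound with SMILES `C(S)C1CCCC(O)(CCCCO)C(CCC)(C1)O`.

C15H30O3S

Heavy atoms from the SMILES: 15 C, 3 O, 1 S.
Implicit hydrogens by atom environment:
  11 × C: 2 H each → 22
  3 × O: 1 H each → 3
  2 × C: no H
  1 × C: 3 H
  1 × C: 1 H
  1 × S: 1 H
  Total hydrogens = 30.
Molecular formula: C15H30O3S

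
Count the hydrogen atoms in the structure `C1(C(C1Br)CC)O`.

Hydrogens are implicit in SMILES; fill each atom to its normal valence:
  3 × C: 1 H each → 3
  1 × Br: no H
  1 × C: 3 H
  1 × C: 2 H
  1 × O: 1 H
  Total hydrogens = 9.

9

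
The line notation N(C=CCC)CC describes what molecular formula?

C6H13N

Heavy atoms from the SMILES: 6 C, 1 N.
Implicit hydrogens by atom environment:
  2 × C: 3 H each → 6
  2 × C: 2 H each → 4
  2 × C: 1 H each → 2
  1 × N: 1 H
  Total hydrogens = 13.
Molecular formula: C6H13N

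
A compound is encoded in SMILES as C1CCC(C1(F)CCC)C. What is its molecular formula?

Heavy atoms from the SMILES: 9 C, 1 F.
Implicit hydrogens by atom environment:
  5 × C: 2 H each → 10
  2 × C: 3 H each → 6
  1 × C: 1 H
  1 × C: no H
  1 × F: no H
  Total hydrogens = 17.
Molecular formula: C9H17F

C9H17F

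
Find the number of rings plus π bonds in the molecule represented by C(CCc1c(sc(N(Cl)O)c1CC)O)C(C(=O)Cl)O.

Molecular formula from the SMILES: C11H15Cl2NO4S.
DoU = (2C + 2 + N − H − X)/2 = (2·11 + 2 + 1 − 15 − 2)/2 = 8/2 = 4.
(Structurally: 1 ring(s) + 3 π bond(s) = 4.)

4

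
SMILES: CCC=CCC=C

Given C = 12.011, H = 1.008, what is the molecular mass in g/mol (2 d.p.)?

Molecular formula: C7H12.
M = 7×12.011 + 12×1.008 = 96.17 g/mol.

96.17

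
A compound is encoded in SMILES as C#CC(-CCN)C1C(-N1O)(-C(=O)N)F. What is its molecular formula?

C8H12FN3O2

Heavy atoms from the SMILES: 8 C, 1 F, 3 N, 2 O.
Implicit hydrogens by atom environment:
  3 × C: 1 H each → 3
  3 × C: no H
  2 × C: 2 H each → 4
  2 × N: 2 H each → 4
  1 × F: no H
  1 × N: no H
  1 × O: 1 H
  1 × O: no H
  Total hydrogens = 12.
Molecular formula: C8H12FN3O2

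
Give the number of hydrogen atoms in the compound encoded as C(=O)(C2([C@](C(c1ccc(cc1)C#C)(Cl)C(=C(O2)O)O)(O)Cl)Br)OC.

11

Hydrogens are implicit in SMILES; fill each atom to its normal valence:
  7 × C: no H
  4 × C (aromatic): 1 H each → 4
  3 × O: 1 H each → 3
  3 × O: no H
  2 × C (aromatic): no H
  2 × Cl: no H
  1 × Br: no H
  1 × C: 3 H
  1 × C: 1 H
  Total hydrogens = 11.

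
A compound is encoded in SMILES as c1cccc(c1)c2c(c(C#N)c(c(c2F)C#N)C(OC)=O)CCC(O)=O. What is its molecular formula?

Heavy atoms from the SMILES: 19 C, 1 F, 2 N, 4 O.
Implicit hydrogens by atom environment:
  7 × C (aromatic): no H
  5 × C (aromatic): 1 H each → 5
  4 × C: no H
  3 × O: no H
  2 × C: 2 H each → 4
  2 × N: no H
  1 × C: 3 H
  1 × F: no H
  1 × O: 1 H
  Total hydrogens = 13.
Molecular formula: C19H13FN2O4

C19H13FN2O4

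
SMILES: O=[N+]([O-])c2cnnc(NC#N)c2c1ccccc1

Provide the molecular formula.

C11H7N5O2

Heavy atoms from the SMILES: 11 C, 5 N, 2 O.
Implicit hydrogens by atom environment:
  6 × C (aromatic): 1 H each → 6
  4 × C (aromatic): no H
  2 × N (aromatic): no H
  1 × C: no H
  1 × N: 1 H
  1 × N (charge +1): no H
  1 × N: no H
  1 × O: no H
  1 × O (charge -1): no H
  Total hydrogens = 7.
Molecular formula: C11H7N5O2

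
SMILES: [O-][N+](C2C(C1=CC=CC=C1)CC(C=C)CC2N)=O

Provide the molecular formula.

Heavy atoms from the SMILES: 14 C, 2 N, 2 O.
Implicit hydrogens by atom environment:
  5 × C: 1 H each → 5
  5 × C (aromatic): 1 H each → 5
  3 × C: 2 H each → 6
  1 × C (aromatic): no H
  1 × N: 2 H
  1 × N (charge +1): no H
  1 × O: no H
  1 × O (charge -1): no H
  Total hydrogens = 18.
Molecular formula: C14H18N2O2

C14H18N2O2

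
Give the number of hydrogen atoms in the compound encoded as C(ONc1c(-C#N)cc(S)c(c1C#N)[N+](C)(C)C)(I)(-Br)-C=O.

13

Hydrogens are implicit in SMILES; fill each atom to its normal valence:
  5 × C (aromatic): no H
  3 × C: 3 H each → 9
  3 × C: no H
  2 × N: no H
  2 × O: no H
  1 × Br: no H
  1 × C (aromatic): 1 H
  1 × C: 1 H
  1 × I: no H
  1 × N: 1 H
  1 × N (charge +1): no H
  1 × S: 1 H
  Total hydrogens = 13.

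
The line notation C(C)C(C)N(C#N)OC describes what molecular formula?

C6H12N2O

Heavy atoms from the SMILES: 6 C, 2 N, 1 O.
Implicit hydrogens by atom environment:
  3 × C: 3 H each → 9
  2 × N: no H
  1 × C: 2 H
  1 × C: 1 H
  1 × C: no H
  1 × O: no H
  Total hydrogens = 12.
Molecular formula: C6H12N2O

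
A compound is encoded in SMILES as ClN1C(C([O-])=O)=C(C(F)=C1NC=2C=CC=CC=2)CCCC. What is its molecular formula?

C15H15ClFN2O2-

Heavy atoms from the SMILES: 15 C, 1 Cl, 1 F, 2 N, 2 O.
Implicit hydrogens by atom environment:
  5 × C (aromatic): 1 H each → 5
  5 × C (aromatic): no H
  3 × C: 2 H each → 6
  1 × C: 3 H
  1 × C: no H
  1 × Cl: no H
  1 × F: no H
  1 × N: 1 H
  1 × N (aromatic): no H
  1 × O: no H
  1 × O (charge -1): no H
  Total hydrogens = 15.
Net charge -1.
Molecular formula: C15H15ClFN2O2-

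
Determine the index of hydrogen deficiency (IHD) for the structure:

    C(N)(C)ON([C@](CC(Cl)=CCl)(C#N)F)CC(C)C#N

5

Molecular formula from the SMILES: C11H15Cl2FN4O.
DoU = (2C + 2 + N − H − X)/2 = (2·11 + 2 + 4 − 15 − 3)/2 = 10/2 = 5.
(Structurally: 0 ring(s) + 5 π bond(s) = 5.)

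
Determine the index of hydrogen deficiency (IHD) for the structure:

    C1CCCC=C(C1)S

2

Molecular formula from the SMILES: C7H12S.
DoU = (2C + 2 + N − H − X)/2 = (2·7 + 2 + 0 − 12 − 0)/2 = 4/2 = 2.
(Structurally: 1 ring(s) + 1 π bond(s) = 2.)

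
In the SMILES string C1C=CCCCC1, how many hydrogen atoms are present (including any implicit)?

12

Hydrogens are implicit in SMILES; fill each atom to its normal valence:
  5 × C: 2 H each → 10
  2 × C: 1 H each → 2
  Total hydrogens = 12.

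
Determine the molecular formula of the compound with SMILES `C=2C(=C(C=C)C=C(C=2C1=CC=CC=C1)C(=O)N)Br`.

Heavy atoms from the SMILES: 1 Br, 15 C, 1 N, 1 O.
Implicit hydrogens by atom environment:
  7 × C (aromatic): 1 H each → 7
  5 × C (aromatic): no H
  1 × Br: no H
  1 × C: 2 H
  1 × C: 1 H
  1 × C: no H
  1 × N: 2 H
  1 × O: no H
  Total hydrogens = 12.
Molecular formula: C15H12BrNO

C15H12BrNO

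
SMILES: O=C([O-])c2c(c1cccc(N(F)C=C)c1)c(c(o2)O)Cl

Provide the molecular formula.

C13H8ClFNO4-

Heavy atoms from the SMILES: 13 C, 1 Cl, 1 F, 1 N, 4 O.
Implicit hydrogens by atom environment:
  6 × C (aromatic): no H
  4 × C (aromatic): 1 H each → 4
  1 × C: 2 H
  1 × C: 1 H
  1 × C: no H
  1 × Cl: no H
  1 × F: no H
  1 × N: no H
  1 × O: 1 H
  1 × O (aromatic): no H
  1 × O: no H
  1 × O (charge -1): no H
  Total hydrogens = 8.
Net charge -1.
Molecular formula: C13H8ClFNO4-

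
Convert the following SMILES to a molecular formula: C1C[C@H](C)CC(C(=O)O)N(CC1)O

C9H17NO3

Heavy atoms from the SMILES: 9 C, 1 N, 3 O.
Implicit hydrogens by atom environment:
  5 × C: 2 H each → 10
  2 × C: 1 H each → 2
  2 × O: 1 H each → 2
  1 × C: 3 H
  1 × C: no H
  1 × N: no H
  1 × O: no H
  Total hydrogens = 17.
Molecular formula: C9H17NO3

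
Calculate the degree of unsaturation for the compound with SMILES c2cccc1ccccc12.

Molecular formula from the SMILES: C10H8.
DoU = (2C + 2 + N − H − X)/2 = (2·10 + 2 + 0 − 8 − 0)/2 = 14/2 = 7.
(Structurally: 2 ring(s) + 5 π bond(s) = 7.)

7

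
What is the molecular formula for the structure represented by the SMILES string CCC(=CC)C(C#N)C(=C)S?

C9H13NS

Heavy atoms from the SMILES: 9 C, 1 N, 1 S.
Implicit hydrogens by atom environment:
  3 × C: no H
  2 × C: 3 H each → 6
  2 × C: 2 H each → 4
  2 × C: 1 H each → 2
  1 × N: no H
  1 × S: 1 H
  Total hydrogens = 13.
Molecular formula: C9H13NS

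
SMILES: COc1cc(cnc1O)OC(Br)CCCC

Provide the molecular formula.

Heavy atoms from the SMILES: 1 Br, 11 C, 1 N, 3 O.
Implicit hydrogens by atom environment:
  3 × C: 2 H each → 6
  3 × C (aromatic): no H
  2 × C: 3 H each → 6
  2 × C (aromatic): 1 H each → 2
  2 × O: no H
  1 × Br: no H
  1 × C: 1 H
  1 × N (aromatic): no H
  1 × O: 1 H
  Total hydrogens = 16.
Molecular formula: C11H16BrNO3

C11H16BrNO3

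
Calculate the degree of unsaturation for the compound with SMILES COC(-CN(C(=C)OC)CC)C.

Molecular formula from the SMILES: C9H19NO2.
DoU = (2C + 2 + N − H − X)/2 = (2·9 + 2 + 1 − 19 − 0)/2 = 2/2 = 1.
(Structurally: 0 ring(s) + 1 π bond(s) = 1.)

1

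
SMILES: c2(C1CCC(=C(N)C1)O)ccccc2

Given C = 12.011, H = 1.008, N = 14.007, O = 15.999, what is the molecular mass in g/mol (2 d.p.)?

189.26

Molecular formula: C12H15NO.
M = 12×12.011 + 15×1.008 + 1×14.007 + 1×15.999 = 189.26 g/mol.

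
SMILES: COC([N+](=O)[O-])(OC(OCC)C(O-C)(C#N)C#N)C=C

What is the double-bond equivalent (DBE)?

Molecular formula from the SMILES: C11H15N3O6.
DoU = (2C + 2 + N − H − X)/2 = (2·11 + 2 + 3 − 15 − 0)/2 = 12/2 = 6.
(Structurally: 0 ring(s) + 6 π bond(s) = 6.)

6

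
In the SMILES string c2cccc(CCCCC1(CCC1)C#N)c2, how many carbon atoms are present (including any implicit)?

15

The symbol for carbon appears 15 times in the SMILES. Lowercase c denotes aromatic carbon and counts toward C.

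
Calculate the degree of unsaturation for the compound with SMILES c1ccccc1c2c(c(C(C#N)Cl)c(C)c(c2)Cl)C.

10

Molecular formula from the SMILES: C16H13Cl2N.
DoU = (2C + 2 + N − H − X)/2 = (2·16 + 2 + 1 − 13 − 2)/2 = 20/2 = 10.
(Structurally: 2 ring(s) + 8 π bond(s) = 10.)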